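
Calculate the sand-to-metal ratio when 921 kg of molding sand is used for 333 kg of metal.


Formula: Sand-to-Metal Ratio = W_sand / W_metal
Ratio = 921 kg / 333 kg = 2.7658

Final answer: 2.7658


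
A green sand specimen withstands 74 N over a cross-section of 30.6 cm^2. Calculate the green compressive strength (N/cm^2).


Formula: Compressive Strength = Force / Area
Strength = 74 N / 30.6 cm^2 = 2.4183 N/cm^2

Final answer: 2.4183 N/cm^2


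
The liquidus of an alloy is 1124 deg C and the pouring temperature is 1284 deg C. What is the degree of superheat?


Formula: Superheat = T_pour - T_melt
Superheat = 1284 - 1124 = 160 deg C

Final answer: 160 deg C


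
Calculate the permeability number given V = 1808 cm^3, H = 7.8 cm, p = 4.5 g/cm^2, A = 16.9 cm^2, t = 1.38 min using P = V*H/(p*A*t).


Formula: Permeability Number P = (V * H) / (p * A * t)
Numerator: V * H = 1808 * 7.8 = 14102.4
Denominator: p * A * t = 4.5 * 16.9 * 1.38 = 104.949
P = 14102.4 / 104.949 = 134.3738

134.3738


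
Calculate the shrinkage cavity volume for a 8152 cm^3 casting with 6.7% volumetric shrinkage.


Formula: V_shrink = V_casting * shrinkage_pct / 100
V_shrink = 8152 cm^3 * 6.7 / 100 = 546.1840 cm^3

Final answer: 546.1840 cm^3


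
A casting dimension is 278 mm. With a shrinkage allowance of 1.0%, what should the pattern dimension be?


Formula: L_pattern = L_casting * (1 + shrinkage_rate/100)
Shrinkage factor = 1 + 1.0/100 = 1.01
L_pattern = 278 mm * 1.01 = 280.7800 mm


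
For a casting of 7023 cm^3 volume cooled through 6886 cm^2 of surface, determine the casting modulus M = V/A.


Formula: Casting Modulus M = V / A
M = 7023 cm^3 / 6886 cm^2 = 1.0199 cm

Final answer: 1.0199 cm


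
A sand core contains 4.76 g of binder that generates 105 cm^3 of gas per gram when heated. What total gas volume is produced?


Formula: V_gas = W_binder * gas_evolution_rate
V = 4.76 g * 105 cm^3/g = 499.8000 cm^3


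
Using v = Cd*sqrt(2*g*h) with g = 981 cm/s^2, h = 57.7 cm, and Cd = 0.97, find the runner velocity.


Formula: v = Cd * sqrt(2 * g * h)  (Torricelli with discharge coefficient)
2*g*h = 2 * 981 * 57.7 = 113207.4 cm^2/s^2
sqrt(113207.4) = 336.46307 cm/s
v = 0.97 * 336.46307 = 326.3692 cm/s

Final answer: 326.3692 cm/s


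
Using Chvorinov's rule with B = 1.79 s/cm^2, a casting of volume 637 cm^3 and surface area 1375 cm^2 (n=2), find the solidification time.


Formula: t_s = B * (V/A)^n  (Chvorinov's rule, n=2)
Modulus M = V/A = 637/1375 = 0.463273 cm
M^2 = 0.463273^2 = 0.214622 cm^2
t_s = 1.79 * 0.214622 = 0.3842 s

0.3842 s


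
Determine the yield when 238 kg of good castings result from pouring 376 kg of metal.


Formula: Casting Yield = (W_good / W_total) * 100
Yield = (238 kg / 376 kg) * 100 = 63.2979%

63.2979%


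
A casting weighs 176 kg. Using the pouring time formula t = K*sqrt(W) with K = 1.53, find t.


Formula: t = K * sqrt(W)
sqrt(W) = sqrt(176) = 13.26650
t = 1.53 * 13.26650 = 20.2977 s

Final answer: 20.2977 s


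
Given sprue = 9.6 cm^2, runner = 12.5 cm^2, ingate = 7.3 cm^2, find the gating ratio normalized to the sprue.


Sprue:Runner:Ingate = 1 : 12.5/9.6 : 7.3/9.6 = 1:1.30:0.76

1:1.30:0.76


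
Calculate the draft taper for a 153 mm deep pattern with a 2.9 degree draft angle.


Formula: taper = depth * tan(draft_angle)
tan(2.9 deg) = 0.0506578
taper = 153 mm * 0.0506578 = 7.7506 mm


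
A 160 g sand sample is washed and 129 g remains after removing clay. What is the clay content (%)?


Formula: Clay% = (W_total - W_washed) / W_total * 100
Clay mass = 160 - 129 = 31 g
Clay% = 31 / 160 * 100 = 19.3750%

Final answer: 19.3750%


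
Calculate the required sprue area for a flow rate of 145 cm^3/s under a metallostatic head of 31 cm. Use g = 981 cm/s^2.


Formula: v = sqrt(2*g*h), A = Q/v
Velocity: v = sqrt(2 * 981 * 31) = sqrt(60822) = 246.6212 cm/s
Sprue area: A = Q / v = 145 / 246.6212 = 0.5879 cm^2

Answer: 0.5879 cm^2


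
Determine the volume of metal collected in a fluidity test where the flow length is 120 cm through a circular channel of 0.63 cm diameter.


Formula: V = pi * (d/2)^2 * L  (cylinder volume)
Radius = 0.63/2 = 0.315 cm
V = pi * 0.315^2 * 120 = 37.4069 cm^3

Final answer: 37.4069 cm^3


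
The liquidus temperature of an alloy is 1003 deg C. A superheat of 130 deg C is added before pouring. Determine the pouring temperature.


Formula: T_pour = T_melt + Superheat
T_pour = 1003 + 130 = 1133 deg C

Final answer: 1133 deg C


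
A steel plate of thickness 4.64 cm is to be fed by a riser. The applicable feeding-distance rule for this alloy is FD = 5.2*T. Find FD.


Formula: FD = 5.2 * T  (riser feeding-distance rule)
FD = 5.2 * 4.64 cm = 24.1280 cm


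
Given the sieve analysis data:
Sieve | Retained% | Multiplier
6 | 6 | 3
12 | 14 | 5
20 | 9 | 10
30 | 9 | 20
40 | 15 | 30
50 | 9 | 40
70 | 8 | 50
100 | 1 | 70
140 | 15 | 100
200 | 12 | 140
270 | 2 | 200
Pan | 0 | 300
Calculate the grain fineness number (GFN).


Formula: GFN = sum(pct * multiplier) / sum(pct)
sum(pct * multiplier) = 5218
sum(pct) = 100
GFN = 5218 / 100 = 52.18

Final answer: 52.18


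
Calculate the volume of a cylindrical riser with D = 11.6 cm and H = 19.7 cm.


Formula: V = pi * (D/2)^2 * H  (cylinder volume)
Radius = D/2 = 11.6/2 = 5.8 cm
V = pi * 5.8^2 * 19.7 = 2081.9586 cm^3

Answer: 2081.9586 cm^3


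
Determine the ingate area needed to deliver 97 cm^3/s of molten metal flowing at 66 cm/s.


Formula: A_ingate = Q / v  (continuity equation)
A = 97 cm^3/s / 66 cm/s = 1.4697 cm^2

1.4697 cm^2


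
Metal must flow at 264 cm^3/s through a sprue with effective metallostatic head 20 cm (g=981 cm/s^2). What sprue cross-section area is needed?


Formula: v = sqrt(2*g*h), A = Q/v
Velocity: v = sqrt(2 * 981 * 20) = sqrt(39240) = 198.0909 cm/s
Sprue area: A = Q / v = 264 / 198.0909 = 1.3327 cm^2

Answer: 1.3327 cm^2


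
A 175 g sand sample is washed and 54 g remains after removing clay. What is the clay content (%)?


Formula: Clay% = (W_total - W_washed) / W_total * 100
Clay mass = 175 - 54 = 121 g
Clay% = 121 / 175 * 100 = 69.1429%


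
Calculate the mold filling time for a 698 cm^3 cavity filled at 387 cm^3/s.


Formula: t_fill = V_mold / Q_flow
t = 698 cm^3 / 387 cm^3/s = 1.8036 s

Final answer: 1.8036 s


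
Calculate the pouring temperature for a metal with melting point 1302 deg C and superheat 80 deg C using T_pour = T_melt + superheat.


Formula: T_pour = T_melt + Superheat
T_pour = 1302 + 80 = 1382 deg C

Final answer: 1382 deg C


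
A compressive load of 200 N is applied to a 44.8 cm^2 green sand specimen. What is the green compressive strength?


Formula: Compressive Strength = Force / Area
Strength = 200 N / 44.8 cm^2 = 4.4643 N/cm^2

Answer: 4.4643 N/cm^2


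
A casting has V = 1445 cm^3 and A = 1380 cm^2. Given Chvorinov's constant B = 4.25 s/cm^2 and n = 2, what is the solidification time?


Formula: t_s = B * (V/A)^n  (Chvorinov's rule, n=2)
Modulus M = V/A = 1445/1380 = 1.047101 cm
M^2 = 1.047101^2 = 1.096421 cm^2
t_s = 4.25 * 1.096421 = 4.6598 s


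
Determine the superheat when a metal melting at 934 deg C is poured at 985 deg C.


Formula: Superheat = T_pour - T_melt
Superheat = 985 - 934 = 51 deg C

Final answer: 51 deg C


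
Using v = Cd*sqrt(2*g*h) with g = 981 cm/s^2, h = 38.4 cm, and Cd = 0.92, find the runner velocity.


Formula: v = Cd * sqrt(2 * g * h)  (Torricelli with discharge coefficient)
2*g*h = 2 * 981 * 38.4 = 75340.8 cm^2/s^2
sqrt(75340.8) = 274.48279 cm/s
v = 0.92 * 274.48279 = 252.5242 cm/s

252.5242 cm/s


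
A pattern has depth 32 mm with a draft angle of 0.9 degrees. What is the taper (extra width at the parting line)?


Formula: taper = depth * tan(draft_angle)
tan(0.9 deg) = 0.0157093
taper = 32 mm * 0.0157093 = 0.5027 mm

Final answer: 0.5027 mm


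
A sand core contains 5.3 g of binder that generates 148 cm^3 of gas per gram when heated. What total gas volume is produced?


Formula: V_gas = W_binder * gas_evolution_rate
V = 5.3 g * 148 cm^3/g = 784.4000 cm^3

784.4000 cm^3


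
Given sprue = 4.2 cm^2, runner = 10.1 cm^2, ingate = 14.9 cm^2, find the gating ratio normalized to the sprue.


Sprue:Runner:Ingate = 1 : 10.1/4.2 : 14.9/4.2 = 1:2.40:3.55


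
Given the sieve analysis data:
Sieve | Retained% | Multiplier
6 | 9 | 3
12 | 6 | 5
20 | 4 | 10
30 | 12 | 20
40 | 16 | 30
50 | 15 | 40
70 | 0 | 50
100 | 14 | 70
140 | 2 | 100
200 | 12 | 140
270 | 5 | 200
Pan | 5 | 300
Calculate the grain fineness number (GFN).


Formula: GFN = sum(pct * multiplier) / sum(pct)
sum(pct * multiplier) = 6777
sum(pct) = 100
GFN = 6777 / 100 = 67.77

67.77


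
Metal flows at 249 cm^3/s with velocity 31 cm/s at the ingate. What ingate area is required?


Formula: A_ingate = Q / v  (continuity equation)
A = 249 cm^3/s / 31 cm/s = 8.0323 cm^2

8.0323 cm^2


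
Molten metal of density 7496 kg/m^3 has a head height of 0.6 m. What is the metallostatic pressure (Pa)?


Formula: P = rho * g * h
rho * g = 7496 * 9.81 = 73535.76 N/m^3
P = 73535.76 * 0.6 = 44121.4560 Pa

44121.4560 Pa


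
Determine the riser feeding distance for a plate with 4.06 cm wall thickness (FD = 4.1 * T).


Formula: FD = 4.1 * T  (riser feeding-distance rule)
FD = 4.1 * 4.06 cm = 16.6460 cm

Answer: 16.6460 cm


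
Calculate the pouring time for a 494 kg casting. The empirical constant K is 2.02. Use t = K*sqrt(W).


Formula: t = K * sqrt(W)
sqrt(W) = sqrt(494) = 22.22611
t = 2.02 * 22.22611 = 44.8967 s


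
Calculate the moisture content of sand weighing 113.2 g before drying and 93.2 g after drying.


Formula: MC = (W_wet - W_dry) / W_wet * 100
Water mass = 113.2 - 93.2 = 20.0 g
MC = 20.0 / 113.2 * 100 = 17.6678%

Answer: 17.6678%


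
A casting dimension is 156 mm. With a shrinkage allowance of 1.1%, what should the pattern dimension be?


Formula: L_pattern = L_casting * (1 + shrinkage_rate/100)
Shrinkage factor = 1 + 1.1/100 = 1.011
L_pattern = 156 mm * 1.011 = 157.7160 mm

Answer: 157.7160 mm


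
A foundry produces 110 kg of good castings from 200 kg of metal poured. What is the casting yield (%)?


Formula: Casting Yield = (W_good / W_total) * 100
Yield = (110 kg / 200 kg) * 100 = 55.0000%

Answer: 55.0000%


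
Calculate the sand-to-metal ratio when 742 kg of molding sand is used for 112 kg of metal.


Formula: Sand-to-Metal Ratio = W_sand / W_metal
Ratio = 742 kg / 112 kg = 6.6250


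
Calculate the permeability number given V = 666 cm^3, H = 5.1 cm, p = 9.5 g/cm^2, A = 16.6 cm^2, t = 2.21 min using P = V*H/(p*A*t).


Formula: Permeability Number P = (V * H) / (p * A * t)
Numerator: V * H = 666 * 5.1 = 3396.6
Denominator: p * A * t = 9.5 * 16.6 * 2.21 = 348.517
P = 3396.6 / 348.517 = 9.7459

9.7459


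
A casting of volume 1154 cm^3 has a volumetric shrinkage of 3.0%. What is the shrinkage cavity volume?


Formula: V_shrink = V_casting * shrinkage_pct / 100
V_shrink = 1154 cm^3 * 3.0 / 100 = 34.6200 cm^3


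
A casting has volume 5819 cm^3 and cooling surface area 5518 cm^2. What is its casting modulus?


Formula: Casting Modulus M = V / A
M = 5819 cm^3 / 5518 cm^2 = 1.0545 cm

Answer: 1.0545 cm


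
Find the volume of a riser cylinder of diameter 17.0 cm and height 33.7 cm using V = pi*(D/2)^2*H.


Formula: V = pi * (D/2)^2 * H  (cylinder volume)
Radius = D/2 = 17.0/2 = 8.5 cm
V = pi * 8.5^2 * 33.7 = 7649.2283 cm^3

Answer: 7649.2283 cm^3


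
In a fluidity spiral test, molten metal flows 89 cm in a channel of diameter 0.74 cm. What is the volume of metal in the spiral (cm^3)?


Formula: V = pi * (d/2)^2 * L  (cylinder volume)
Radius = 0.74/2 = 0.37 cm
V = pi * 0.37^2 * 89 = 38.2775 cm^3


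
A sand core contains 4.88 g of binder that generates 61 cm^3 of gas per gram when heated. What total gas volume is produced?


Formula: V_gas = W_binder * gas_evolution_rate
V = 4.88 g * 61 cm^3/g = 297.6800 cm^3


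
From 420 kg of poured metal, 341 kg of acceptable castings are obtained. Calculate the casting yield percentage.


Formula: Casting Yield = (W_good / W_total) * 100
Yield = (341 kg / 420 kg) * 100 = 81.1905%

81.1905%


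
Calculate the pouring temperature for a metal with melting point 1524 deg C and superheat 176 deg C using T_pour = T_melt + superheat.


Formula: T_pour = T_melt + Superheat
T_pour = 1524 + 176 = 1700 deg C

1700 deg C


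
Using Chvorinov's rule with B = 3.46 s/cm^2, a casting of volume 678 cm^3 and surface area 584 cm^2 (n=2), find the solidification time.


Formula: t_s = B * (V/A)^n  (Chvorinov's rule, n=2)
Modulus M = V/A = 678/584 = 1.160959 cm
M^2 = 1.160959^2 = 1.347826 cm^2
t_s = 3.46 * 1.347826 = 4.6635 s

4.6635 s


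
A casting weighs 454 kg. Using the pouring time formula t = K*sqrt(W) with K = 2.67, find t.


Formula: t = K * sqrt(W)
sqrt(W) = sqrt(454) = 21.30728
t = 2.67 * 21.30728 = 56.8904 s

Answer: 56.8904 s


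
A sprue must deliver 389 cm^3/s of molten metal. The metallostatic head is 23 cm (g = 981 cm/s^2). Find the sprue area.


Formula: v = sqrt(2*g*h), A = Q/v
Velocity: v = sqrt(2 * 981 * 23) = sqrt(45126) = 212.4288 cm/s
Sprue area: A = Q / v = 389 / 212.4288 = 1.8312 cm^2


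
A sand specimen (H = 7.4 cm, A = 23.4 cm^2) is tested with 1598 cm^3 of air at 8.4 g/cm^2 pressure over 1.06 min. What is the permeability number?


Formula: Permeability Number P = (V * H) / (p * A * t)
Numerator: V * H = 1598 * 7.4 = 11825.2
Denominator: p * A * t = 8.4 * 23.4 * 1.06 = 208.3536
P = 11825.2 / 208.3536 = 56.7554

Answer: 56.7554


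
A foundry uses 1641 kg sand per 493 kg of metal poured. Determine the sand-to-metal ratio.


Formula: Sand-to-Metal Ratio = W_sand / W_metal
Ratio = 1641 kg / 493 kg = 3.3286

Final answer: 3.3286


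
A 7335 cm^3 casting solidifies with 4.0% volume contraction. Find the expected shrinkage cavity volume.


Formula: V_shrink = V_casting * shrinkage_pct / 100
V_shrink = 7335 cm^3 * 4.0 / 100 = 293.4000 cm^3

Answer: 293.4000 cm^3


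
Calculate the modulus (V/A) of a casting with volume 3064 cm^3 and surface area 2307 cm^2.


Formula: Casting Modulus M = V / A
M = 3064 cm^3 / 2307 cm^2 = 1.3281 cm


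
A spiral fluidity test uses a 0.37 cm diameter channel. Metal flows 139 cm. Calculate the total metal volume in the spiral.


Formula: V = pi * (d/2)^2 * L  (cylinder volume)
Radius = 0.37/2 = 0.185 cm
V = pi * 0.185^2 * 139 = 14.9454 cm^3


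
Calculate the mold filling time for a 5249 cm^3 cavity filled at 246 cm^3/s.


Formula: t_fill = V_mold / Q_flow
t = 5249 cm^3 / 246 cm^3/s = 21.3374 s


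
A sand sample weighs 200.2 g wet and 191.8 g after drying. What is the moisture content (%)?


Formula: MC = (W_wet - W_dry) / W_wet * 100
Water mass = 200.2 - 191.8 = 8.4 g
MC = 8.4 / 200.2 * 100 = 4.1958%

Final answer: 4.1958%


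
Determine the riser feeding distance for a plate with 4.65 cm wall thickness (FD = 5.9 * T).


Formula: FD = 5.9 * T  (riser feeding-distance rule)
FD = 5.9 * 4.65 cm = 27.4350 cm

Final answer: 27.4350 cm


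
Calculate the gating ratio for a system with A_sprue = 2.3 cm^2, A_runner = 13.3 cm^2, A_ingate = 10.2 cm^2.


Sprue:Runner:Ingate = 1 : 13.3/2.3 : 10.2/2.3 = 1:5.78:4.43

Final answer: 1:5.78:4.43


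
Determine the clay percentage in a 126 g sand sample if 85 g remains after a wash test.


Formula: Clay% = (W_total - W_washed) / W_total * 100
Clay mass = 126 - 85 = 41 g
Clay% = 41 / 126 * 100 = 32.5397%

Final answer: 32.5397%


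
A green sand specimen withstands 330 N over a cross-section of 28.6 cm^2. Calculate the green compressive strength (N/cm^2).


Formula: Compressive Strength = Force / Area
Strength = 330 N / 28.6 cm^2 = 11.5385 N/cm^2

Answer: 11.5385 N/cm^2


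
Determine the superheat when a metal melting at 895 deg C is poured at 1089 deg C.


Formula: Superheat = T_pour - T_melt
Superheat = 1089 - 895 = 194 deg C

Final answer: 194 deg C


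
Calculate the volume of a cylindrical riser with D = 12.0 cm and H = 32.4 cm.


Formula: V = pi * (D/2)^2 * H  (cylinder volume)
Radius = D/2 = 12.0/2 = 6.0 cm
V = pi * 6.0^2 * 32.4 = 3664.3537 cm^3

Final answer: 3664.3537 cm^3


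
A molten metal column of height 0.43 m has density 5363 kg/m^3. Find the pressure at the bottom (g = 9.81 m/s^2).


Formula: P = rho * g * h
rho * g = 5363 * 9.81 = 52611.03 N/m^3
P = 52611.03 * 0.43 = 22622.7429 Pa


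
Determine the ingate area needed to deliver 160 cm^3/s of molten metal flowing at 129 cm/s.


Formula: A_ingate = Q / v  (continuity equation)
A = 160 cm^3/s / 129 cm/s = 1.2403 cm^2

Final answer: 1.2403 cm^2


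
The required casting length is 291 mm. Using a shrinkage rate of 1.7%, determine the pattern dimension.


Formula: L_pattern = L_casting * (1 + shrinkage_rate/100)
Shrinkage factor = 1 + 1.7/100 = 1.017
L_pattern = 291 mm * 1.017 = 295.9470 mm

Final answer: 295.9470 mm


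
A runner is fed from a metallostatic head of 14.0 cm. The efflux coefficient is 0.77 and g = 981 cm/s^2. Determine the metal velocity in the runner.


Formula: v = Cd * sqrt(2 * g * h)  (Torricelli with discharge coefficient)
2*g*h = 2 * 981 * 14.0 = 27468.0 cm^2/s^2
sqrt(27468.0) = 165.73473 cm/s
v = 0.77 * 165.73473 = 127.6157 cm/s

127.6157 cm/s


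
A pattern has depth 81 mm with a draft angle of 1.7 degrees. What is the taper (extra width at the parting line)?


Formula: taper = depth * tan(draft_angle)
tan(1.7 deg) = 0.0296793
taper = 81 mm * 0.0296793 = 2.4040 mm

2.4040 mm


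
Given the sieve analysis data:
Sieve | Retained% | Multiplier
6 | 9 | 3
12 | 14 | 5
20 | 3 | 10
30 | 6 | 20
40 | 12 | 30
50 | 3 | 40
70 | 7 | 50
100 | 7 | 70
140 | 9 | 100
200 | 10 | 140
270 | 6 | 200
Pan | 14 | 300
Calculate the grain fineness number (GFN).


Formula: GFN = sum(pct * multiplier) / sum(pct)
sum(pct * multiplier) = 9267
sum(pct) = 100
GFN = 9267 / 100 = 92.67

Answer: 92.67


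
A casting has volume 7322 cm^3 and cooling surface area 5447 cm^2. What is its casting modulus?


Formula: Casting Modulus M = V / A
M = 7322 cm^3 / 5447 cm^2 = 1.3442 cm

1.3442 cm


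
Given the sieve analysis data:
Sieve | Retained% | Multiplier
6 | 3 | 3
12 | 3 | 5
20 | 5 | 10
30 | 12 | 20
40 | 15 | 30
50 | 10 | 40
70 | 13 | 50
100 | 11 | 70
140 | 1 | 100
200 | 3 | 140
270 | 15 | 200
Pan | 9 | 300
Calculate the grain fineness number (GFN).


Formula: GFN = sum(pct * multiplier) / sum(pct)
sum(pct * multiplier) = 8804
sum(pct) = 100
GFN = 8804 / 100 = 88.04

88.04


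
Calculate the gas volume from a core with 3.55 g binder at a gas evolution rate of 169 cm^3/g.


Formula: V_gas = W_binder * gas_evolution_rate
V = 3.55 g * 169 cm^3/g = 599.9500 cm^3

599.9500 cm^3


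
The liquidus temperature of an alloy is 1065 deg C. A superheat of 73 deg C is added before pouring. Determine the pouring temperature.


Formula: T_pour = T_melt + Superheat
T_pour = 1065 + 73 = 1138 deg C

Final answer: 1138 deg C


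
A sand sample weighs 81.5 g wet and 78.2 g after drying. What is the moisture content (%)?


Formula: MC = (W_wet - W_dry) / W_wet * 100
Water mass = 81.5 - 78.2 = 3.3 g
MC = 3.3 / 81.5 * 100 = 4.0491%

Answer: 4.0491%


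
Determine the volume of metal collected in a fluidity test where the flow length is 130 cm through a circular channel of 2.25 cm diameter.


Formula: V = pi * (d/2)^2 * L  (cylinder volume)
Radius = 2.25/2 = 1.125 cm
V = pi * 1.125^2 * 130 = 516.8902 cm^3

516.8902 cm^3


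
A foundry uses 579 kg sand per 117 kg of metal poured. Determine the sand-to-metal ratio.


Formula: Sand-to-Metal Ratio = W_sand / W_metal
Ratio = 579 kg / 117 kg = 4.9487

Answer: 4.9487


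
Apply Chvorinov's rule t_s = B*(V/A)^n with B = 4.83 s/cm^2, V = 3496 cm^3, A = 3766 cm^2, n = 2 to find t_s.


Formula: t_s = B * (V/A)^n  (Chvorinov's rule, n=2)
Modulus M = V/A = 3496/3766 = 0.928306 cm
M^2 = 0.928306^2 = 0.861752 cm^2
t_s = 4.83 * 0.861752 = 4.1623 s

Answer: 4.1623 s


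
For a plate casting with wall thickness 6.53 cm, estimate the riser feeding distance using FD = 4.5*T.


Formula: FD = 4.5 * T  (riser feeding-distance rule)
FD = 4.5 * 6.53 cm = 29.3850 cm

Final answer: 29.3850 cm


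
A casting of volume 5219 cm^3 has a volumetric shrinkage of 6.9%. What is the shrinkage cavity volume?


Formula: V_shrink = V_casting * shrinkage_pct / 100
V_shrink = 5219 cm^3 * 6.9 / 100 = 360.1110 cm^3

Final answer: 360.1110 cm^3


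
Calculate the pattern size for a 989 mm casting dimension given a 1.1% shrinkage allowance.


Formula: L_pattern = L_casting * (1 + shrinkage_rate/100)
Shrinkage factor = 1 + 1.1/100 = 1.011
L_pattern = 989 mm * 1.011 = 999.8790 mm


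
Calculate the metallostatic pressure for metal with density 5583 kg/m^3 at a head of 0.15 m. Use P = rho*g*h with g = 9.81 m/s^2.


Formula: P = rho * g * h
rho * g = 5583 * 9.81 = 54769.23 N/m^3
P = 54769.23 * 0.15 = 8215.3845 Pa


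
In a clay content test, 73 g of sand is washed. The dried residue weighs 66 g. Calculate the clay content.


Formula: Clay% = (W_total - W_washed) / W_total * 100
Clay mass = 73 - 66 = 7 g
Clay% = 7 / 73 * 100 = 9.5890%

Answer: 9.5890%


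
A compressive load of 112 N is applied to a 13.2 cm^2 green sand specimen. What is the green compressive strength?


Formula: Compressive Strength = Force / Area
Strength = 112 N / 13.2 cm^2 = 8.4848 N/cm^2


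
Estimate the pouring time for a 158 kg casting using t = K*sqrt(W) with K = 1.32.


Formula: t = K * sqrt(W)
sqrt(W) = sqrt(158) = 12.56981
t = 1.32 * 12.56981 = 16.5921 s

16.5921 s


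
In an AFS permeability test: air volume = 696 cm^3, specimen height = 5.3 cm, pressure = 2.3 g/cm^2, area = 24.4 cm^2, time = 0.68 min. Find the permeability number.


Formula: Permeability Number P = (V * H) / (p * A * t)
Numerator: V * H = 696 * 5.3 = 3688.8
Denominator: p * A * t = 2.3 * 24.4 * 0.68 = 38.1616
P = 3688.8 / 38.1616 = 96.6626

96.6626


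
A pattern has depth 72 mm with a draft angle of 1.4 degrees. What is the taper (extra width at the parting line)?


Formula: taper = depth * tan(draft_angle)
tan(1.4 deg) = 0.0244395
taper = 72 mm * 0.0244395 = 1.7596 mm

Answer: 1.7596 mm


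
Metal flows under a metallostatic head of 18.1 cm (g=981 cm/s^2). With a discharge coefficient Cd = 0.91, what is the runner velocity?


Formula: v = Cd * sqrt(2 * g * h)  (Torricelli with discharge coefficient)
2*g*h = 2 * 981 * 18.1 = 35512.2 cm^2/s^2
sqrt(35512.2) = 188.44681 cm/s
v = 0.91 * 188.44681 = 171.4866 cm/s


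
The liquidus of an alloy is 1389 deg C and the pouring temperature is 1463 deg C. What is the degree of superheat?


Formula: Superheat = T_pour - T_melt
Superheat = 1463 - 1389 = 74 deg C

Answer: 74 deg C


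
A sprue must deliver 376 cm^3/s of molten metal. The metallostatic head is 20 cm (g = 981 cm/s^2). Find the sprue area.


Formula: v = sqrt(2*g*h), A = Q/v
Velocity: v = sqrt(2 * 981 * 20) = sqrt(39240) = 198.0909 cm/s
Sprue area: A = Q / v = 376 / 198.0909 = 1.8981 cm^2

Answer: 1.8981 cm^2


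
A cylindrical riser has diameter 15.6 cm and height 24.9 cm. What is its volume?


Formula: V = pi * (D/2)^2 * H  (cylinder volume)
Radius = D/2 = 15.6/2 = 7.8 cm
V = pi * 7.8^2 * 24.9 = 4759.2490 cm^3

4759.2490 cm^3


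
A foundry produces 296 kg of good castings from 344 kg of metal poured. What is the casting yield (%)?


Formula: Casting Yield = (W_good / W_total) * 100
Yield = (296 kg / 344 kg) * 100 = 86.0465%


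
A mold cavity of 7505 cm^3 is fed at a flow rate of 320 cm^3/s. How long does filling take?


Formula: t_fill = V_mold / Q_flow
t = 7505 cm^3 / 320 cm^3/s = 23.4531 s

23.4531 s


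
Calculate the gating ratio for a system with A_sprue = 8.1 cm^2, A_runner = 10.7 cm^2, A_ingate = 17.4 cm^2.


Sprue:Runner:Ingate = 1 : 10.7/8.1 : 17.4/8.1 = 1:1.32:2.15

Answer: 1:1.32:2.15


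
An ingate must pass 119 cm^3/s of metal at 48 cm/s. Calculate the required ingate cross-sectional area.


Formula: A_ingate = Q / v  (continuity equation)
A = 119 cm^3/s / 48 cm/s = 2.4792 cm^2


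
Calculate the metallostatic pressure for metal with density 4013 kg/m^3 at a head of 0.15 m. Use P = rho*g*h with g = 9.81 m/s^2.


Formula: P = rho * g * h
rho * g = 4013 * 9.81 = 39367.53 N/m^3
P = 39367.53 * 0.15 = 5905.1295 Pa

5905.1295 Pa


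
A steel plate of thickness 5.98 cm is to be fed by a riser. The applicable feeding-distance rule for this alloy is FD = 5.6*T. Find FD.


Formula: FD = 5.6 * T  (riser feeding-distance rule)
FD = 5.6 * 5.98 cm = 33.4880 cm


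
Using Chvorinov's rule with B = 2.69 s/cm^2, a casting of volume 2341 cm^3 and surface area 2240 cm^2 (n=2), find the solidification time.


Formula: t_s = B * (V/A)^n  (Chvorinov's rule, n=2)
Modulus M = V/A = 2341/2240 = 1.045089 cm
M^2 = 1.045089^2 = 1.092211 cm^2
t_s = 2.69 * 1.092211 = 2.9380 s


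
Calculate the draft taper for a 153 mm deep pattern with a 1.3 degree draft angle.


Formula: taper = depth * tan(draft_angle)
tan(1.3 deg) = 0.0226932
taper = 153 mm * 0.0226932 = 3.4721 mm

Final answer: 3.4721 mm


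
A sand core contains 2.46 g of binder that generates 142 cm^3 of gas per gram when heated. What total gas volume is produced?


Formula: V_gas = W_binder * gas_evolution_rate
V = 2.46 g * 142 cm^3/g = 349.3200 cm^3

Final answer: 349.3200 cm^3


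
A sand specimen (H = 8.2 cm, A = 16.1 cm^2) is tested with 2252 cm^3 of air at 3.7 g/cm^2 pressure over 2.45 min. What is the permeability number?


Formula: Permeability Number P = (V * H) / (p * A * t)
Numerator: V * H = 2252 * 8.2 = 18466.4
Denominator: p * A * t = 3.7 * 16.1 * 2.45 = 145.9465
P = 18466.4 / 145.9465 = 126.5286

Final answer: 126.5286


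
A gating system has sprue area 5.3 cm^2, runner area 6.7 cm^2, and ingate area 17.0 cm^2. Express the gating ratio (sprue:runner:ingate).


Sprue:Runner:Ingate = 1 : 6.7/5.3 : 17.0/5.3 = 1:1.26:3.21


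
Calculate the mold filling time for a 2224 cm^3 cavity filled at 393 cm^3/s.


Formula: t_fill = V_mold / Q_flow
t = 2224 cm^3 / 393 cm^3/s = 5.6590 s


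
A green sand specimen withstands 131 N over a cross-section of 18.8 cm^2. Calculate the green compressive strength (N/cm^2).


Formula: Compressive Strength = Force / Area
Strength = 131 N / 18.8 cm^2 = 6.9681 N/cm^2

Answer: 6.9681 N/cm^2


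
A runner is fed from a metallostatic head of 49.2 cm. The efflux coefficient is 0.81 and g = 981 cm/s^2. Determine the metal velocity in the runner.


Formula: v = Cd * sqrt(2 * g * h)  (Torricelli with discharge coefficient)
2*g*h = 2 * 981 * 49.2 = 96530.4 cm^2/s^2
sqrt(96530.4) = 310.69342 cm/s
v = 0.81 * 310.69342 = 251.6617 cm/s


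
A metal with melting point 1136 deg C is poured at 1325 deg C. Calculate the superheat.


Formula: Superheat = T_pour - T_melt
Superheat = 1325 - 1136 = 189 deg C

Final answer: 189 deg C


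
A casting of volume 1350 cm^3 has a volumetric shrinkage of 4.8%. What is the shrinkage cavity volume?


Formula: V_shrink = V_casting * shrinkage_pct / 100
V_shrink = 1350 cm^3 * 4.8 / 100 = 64.8000 cm^3

64.8000 cm^3


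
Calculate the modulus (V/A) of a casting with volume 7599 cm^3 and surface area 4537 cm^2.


Formula: Casting Modulus M = V / A
M = 7599 cm^3 / 4537 cm^2 = 1.6749 cm

Answer: 1.6749 cm


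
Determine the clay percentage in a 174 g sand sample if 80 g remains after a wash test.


Formula: Clay% = (W_total - W_washed) / W_total * 100
Clay mass = 174 - 80 = 94 g
Clay% = 94 / 174 * 100 = 54.0230%

Final answer: 54.0230%


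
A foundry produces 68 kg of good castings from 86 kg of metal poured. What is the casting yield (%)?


Formula: Casting Yield = (W_good / W_total) * 100
Yield = (68 kg / 86 kg) * 100 = 79.0698%

Final answer: 79.0698%


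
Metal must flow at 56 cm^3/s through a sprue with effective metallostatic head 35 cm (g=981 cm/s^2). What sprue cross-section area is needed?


Formula: v = sqrt(2*g*h), A = Q/v
Velocity: v = sqrt(2 * 981 * 35) = sqrt(68670) = 262.0496 cm/s
Sprue area: A = Q / v = 56 / 262.0496 = 0.2137 cm^2


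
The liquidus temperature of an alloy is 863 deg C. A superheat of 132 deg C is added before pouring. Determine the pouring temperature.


Formula: T_pour = T_melt + Superheat
T_pour = 863 + 132 = 995 deg C

Final answer: 995 deg C


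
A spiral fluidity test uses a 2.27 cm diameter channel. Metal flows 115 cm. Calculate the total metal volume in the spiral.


Formula: V = pi * (d/2)^2 * L  (cylinder volume)
Radius = 2.27/2 = 1.135 cm
V = pi * 1.135^2 * 115 = 465.4140 cm^3


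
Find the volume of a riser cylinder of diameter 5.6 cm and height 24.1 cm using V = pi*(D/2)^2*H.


Formula: V = pi * (D/2)^2 * H  (cylinder volume)
Radius = D/2 = 5.6/2 = 2.8 cm
V = pi * 2.8^2 * 24.1 = 593.5851 cm^3

Final answer: 593.5851 cm^3


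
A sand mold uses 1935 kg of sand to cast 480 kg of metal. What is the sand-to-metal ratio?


Formula: Sand-to-Metal Ratio = W_sand / W_metal
Ratio = 1935 kg / 480 kg = 4.0312

Answer: 4.0312


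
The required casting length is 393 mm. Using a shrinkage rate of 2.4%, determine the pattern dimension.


Formula: L_pattern = L_casting * (1 + shrinkage_rate/100)
Shrinkage factor = 1 + 2.4/100 = 1.024
L_pattern = 393 mm * 1.024 = 402.4320 mm


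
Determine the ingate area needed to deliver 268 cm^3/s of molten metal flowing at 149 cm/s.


Formula: A_ingate = Q / v  (continuity equation)
A = 268 cm^3/s / 149 cm/s = 1.7987 cm^2

Final answer: 1.7987 cm^2


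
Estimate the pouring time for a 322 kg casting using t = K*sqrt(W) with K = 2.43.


Formula: t = K * sqrt(W)
sqrt(W) = sqrt(322) = 17.94436
t = 2.43 * 17.94436 = 43.6048 s

43.6048 s


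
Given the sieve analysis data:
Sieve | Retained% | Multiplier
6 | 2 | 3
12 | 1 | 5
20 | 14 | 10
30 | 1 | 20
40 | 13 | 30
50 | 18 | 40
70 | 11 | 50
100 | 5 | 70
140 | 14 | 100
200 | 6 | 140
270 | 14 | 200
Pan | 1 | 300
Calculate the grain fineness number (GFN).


Formula: GFN = sum(pct * multiplier) / sum(pct)
sum(pct * multiplier) = 7521
sum(pct) = 100
GFN = 7521 / 100 = 75.21


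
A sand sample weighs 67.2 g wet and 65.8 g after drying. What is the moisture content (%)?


Formula: MC = (W_wet - W_dry) / W_wet * 100
Water mass = 67.2 - 65.8 = 1.4 g
MC = 1.4 / 67.2 * 100 = 2.0833%

2.0833%


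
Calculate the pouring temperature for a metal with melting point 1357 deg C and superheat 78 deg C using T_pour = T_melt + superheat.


Formula: T_pour = T_melt + Superheat
T_pour = 1357 + 78 = 1435 deg C

Final answer: 1435 deg C


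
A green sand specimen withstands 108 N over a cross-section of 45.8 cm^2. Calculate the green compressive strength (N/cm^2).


Formula: Compressive Strength = Force / Area
Strength = 108 N / 45.8 cm^2 = 2.3581 N/cm^2


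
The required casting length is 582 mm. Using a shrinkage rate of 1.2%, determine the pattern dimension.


Formula: L_pattern = L_casting * (1 + shrinkage_rate/100)
Shrinkage factor = 1 + 1.2/100 = 1.012
L_pattern = 582 mm * 1.012 = 588.9840 mm

Final answer: 588.9840 mm


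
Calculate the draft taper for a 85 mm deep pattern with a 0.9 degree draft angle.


Formula: taper = depth * tan(draft_angle)
tan(0.9 deg) = 0.0157093
taper = 85 mm * 0.0157093 = 1.3353 mm

Answer: 1.3353 mm


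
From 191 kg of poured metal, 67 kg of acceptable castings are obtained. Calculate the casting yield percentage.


Formula: Casting Yield = (W_good / W_total) * 100
Yield = (67 kg / 191 kg) * 100 = 35.0785%


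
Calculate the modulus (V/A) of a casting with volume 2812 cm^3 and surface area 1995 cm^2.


Formula: Casting Modulus M = V / A
M = 2812 cm^3 / 1995 cm^2 = 1.4095 cm

1.4095 cm


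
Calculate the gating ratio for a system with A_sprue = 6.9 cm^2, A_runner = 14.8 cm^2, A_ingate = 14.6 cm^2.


Sprue:Runner:Ingate = 1 : 14.8/6.9 : 14.6/6.9 = 1:2.14:2.12

1:2.14:2.12


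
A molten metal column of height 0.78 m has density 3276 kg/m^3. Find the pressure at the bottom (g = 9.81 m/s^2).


Formula: P = rho * g * h
rho * g = 3276 * 9.81 = 32137.56 N/m^3
P = 32137.56 * 0.78 = 25067.2968 Pa

Answer: 25067.2968 Pa


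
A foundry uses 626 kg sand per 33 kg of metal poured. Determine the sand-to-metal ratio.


Formula: Sand-to-Metal Ratio = W_sand / W_metal
Ratio = 626 kg / 33 kg = 18.9697

Answer: 18.9697


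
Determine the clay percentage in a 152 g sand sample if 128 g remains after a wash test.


Formula: Clay% = (W_total - W_washed) / W_total * 100
Clay mass = 152 - 128 = 24 g
Clay% = 24 / 152 * 100 = 15.7895%

Answer: 15.7895%


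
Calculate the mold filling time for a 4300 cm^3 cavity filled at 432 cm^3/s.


Formula: t_fill = V_mold / Q_flow
t = 4300 cm^3 / 432 cm^3/s = 9.9537 s

Final answer: 9.9537 s


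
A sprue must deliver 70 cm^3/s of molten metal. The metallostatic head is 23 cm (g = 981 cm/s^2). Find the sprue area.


Formula: v = sqrt(2*g*h), A = Q/v
Velocity: v = sqrt(2 * 981 * 23) = sqrt(45126) = 212.4288 cm/s
Sprue area: A = Q / v = 70 / 212.4288 = 0.3295 cm^2

0.3295 cm^2


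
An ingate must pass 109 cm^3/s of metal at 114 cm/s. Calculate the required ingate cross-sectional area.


Formula: A_ingate = Q / v  (continuity equation)
A = 109 cm^3/s / 114 cm/s = 0.9561 cm^2

0.9561 cm^2


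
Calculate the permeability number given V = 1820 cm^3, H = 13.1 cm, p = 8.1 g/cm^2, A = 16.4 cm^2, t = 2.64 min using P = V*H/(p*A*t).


Formula: Permeability Number P = (V * H) / (p * A * t)
Numerator: V * H = 1820 * 13.1 = 23842.0
Denominator: p * A * t = 8.1 * 16.4 * 2.64 = 350.6976
P = 23842.0 / 350.6976 = 67.9845


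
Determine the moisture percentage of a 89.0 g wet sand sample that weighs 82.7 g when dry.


Formula: MC = (W_wet - W_dry) / W_wet * 100
Water mass = 89.0 - 82.7 = 6.3 g
MC = 6.3 / 89.0 * 100 = 7.0787%

Final answer: 7.0787%


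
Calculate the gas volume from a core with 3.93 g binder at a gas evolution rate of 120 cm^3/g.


Formula: V_gas = W_binder * gas_evolution_rate
V = 3.93 g * 120 cm^3/g = 471.6000 cm^3

Answer: 471.6000 cm^3


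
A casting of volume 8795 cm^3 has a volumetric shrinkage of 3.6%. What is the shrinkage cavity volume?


Formula: V_shrink = V_casting * shrinkage_pct / 100
V_shrink = 8795 cm^3 * 3.6 / 100 = 316.6200 cm^3

Final answer: 316.6200 cm^3


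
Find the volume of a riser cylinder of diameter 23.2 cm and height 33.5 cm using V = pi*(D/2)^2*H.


Formula: V = pi * (D/2)^2 * H  (cylinder volume)
Radius = D/2 = 23.2/2 = 11.6 cm
V = pi * 11.6^2 * 33.5 = 14161.5457 cm^3

Final answer: 14161.5457 cm^3


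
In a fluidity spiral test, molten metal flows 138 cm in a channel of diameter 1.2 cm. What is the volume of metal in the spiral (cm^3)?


Formula: V = pi * (d/2)^2 * L  (cylinder volume)
Radius = 1.2/2 = 0.6 cm
V = pi * 0.6^2 * 138 = 156.0743 cm^3

Final answer: 156.0743 cm^3


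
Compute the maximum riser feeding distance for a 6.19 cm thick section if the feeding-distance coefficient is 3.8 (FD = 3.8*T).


Formula: FD = 3.8 * T  (riser feeding-distance rule)
FD = 3.8 * 6.19 cm = 23.5220 cm

Answer: 23.5220 cm


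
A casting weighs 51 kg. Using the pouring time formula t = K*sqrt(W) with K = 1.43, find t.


Formula: t = K * sqrt(W)
sqrt(W) = sqrt(51) = 7.14143
t = 1.43 * 7.14143 = 10.2122 s

10.2122 s


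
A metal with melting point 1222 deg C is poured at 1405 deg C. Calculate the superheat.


Formula: Superheat = T_pour - T_melt
Superheat = 1405 - 1222 = 183 deg C

Final answer: 183 deg C


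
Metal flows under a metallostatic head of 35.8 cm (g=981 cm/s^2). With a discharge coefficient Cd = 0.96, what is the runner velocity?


Formula: v = Cd * sqrt(2 * g * h)  (Torricelli with discharge coefficient)
2*g*h = 2 * 981 * 35.8 = 70239.6 cm^2/s^2
sqrt(70239.6) = 265.02755 cm/s
v = 0.96 * 265.02755 = 254.4264 cm/s

Final answer: 254.4264 cm/s


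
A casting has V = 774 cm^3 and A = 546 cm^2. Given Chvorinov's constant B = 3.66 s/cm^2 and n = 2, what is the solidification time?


Formula: t_s = B * (V/A)^n  (Chvorinov's rule, n=2)
Modulus M = V/A = 774/546 = 1.417582 cm
M^2 = 1.417582^2 = 2.009539 cm^2
t_s = 3.66 * 2.009539 = 7.3549 s

Final answer: 7.3549 s


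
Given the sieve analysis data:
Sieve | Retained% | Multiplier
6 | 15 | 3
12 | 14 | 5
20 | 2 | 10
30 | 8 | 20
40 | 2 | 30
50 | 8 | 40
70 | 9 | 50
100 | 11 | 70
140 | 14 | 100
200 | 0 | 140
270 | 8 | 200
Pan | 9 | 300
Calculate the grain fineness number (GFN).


Formula: GFN = sum(pct * multiplier) / sum(pct)
sum(pct * multiplier) = 7595
sum(pct) = 100
GFN = 7595 / 100 = 75.95


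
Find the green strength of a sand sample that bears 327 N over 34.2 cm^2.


Formula: Compressive Strength = Force / Area
Strength = 327 N / 34.2 cm^2 = 9.5614 N/cm^2

Final answer: 9.5614 N/cm^2


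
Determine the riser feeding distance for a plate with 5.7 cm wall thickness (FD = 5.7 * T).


Formula: FD = 5.7 * T  (riser feeding-distance rule)
FD = 5.7 * 5.7 cm = 32.4900 cm


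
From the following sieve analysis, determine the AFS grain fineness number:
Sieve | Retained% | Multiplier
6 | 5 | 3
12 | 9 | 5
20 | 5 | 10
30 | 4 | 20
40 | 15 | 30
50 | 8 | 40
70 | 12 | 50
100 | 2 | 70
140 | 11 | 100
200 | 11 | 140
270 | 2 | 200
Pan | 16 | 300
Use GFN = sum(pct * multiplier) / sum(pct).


Formula: GFN = sum(pct * multiplier) / sum(pct)
sum(pct * multiplier) = 9540
sum(pct) = 100
GFN = 9540 / 100 = 95.40


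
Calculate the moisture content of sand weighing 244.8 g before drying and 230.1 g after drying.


Formula: MC = (W_wet - W_dry) / W_wet * 100
Water mass = 244.8 - 230.1 = 14.7 g
MC = 14.7 / 244.8 * 100 = 6.0049%


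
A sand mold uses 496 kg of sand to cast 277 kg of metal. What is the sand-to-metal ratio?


Formula: Sand-to-Metal Ratio = W_sand / W_metal
Ratio = 496 kg / 277 kg = 1.7906

Answer: 1.7906


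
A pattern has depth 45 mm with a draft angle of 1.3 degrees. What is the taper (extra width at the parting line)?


Formula: taper = depth * tan(draft_angle)
tan(1.3 deg) = 0.0226932
taper = 45 mm * 0.0226932 = 1.0212 mm

1.0212 mm


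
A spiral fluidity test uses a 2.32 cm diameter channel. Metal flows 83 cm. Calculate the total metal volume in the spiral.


Formula: V = pi * (d/2)^2 * L  (cylinder volume)
Radius = 2.32/2 = 1.16 cm
V = pi * 1.16^2 * 83 = 350.8681 cm^3


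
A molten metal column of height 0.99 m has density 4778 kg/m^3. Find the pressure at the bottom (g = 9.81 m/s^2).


Formula: P = rho * g * h
rho * g = 4778 * 9.81 = 46872.18 N/m^3
P = 46872.18 * 0.99 = 46403.4582 Pa

46403.4582 Pa


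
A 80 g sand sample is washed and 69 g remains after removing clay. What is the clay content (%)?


Formula: Clay% = (W_total - W_washed) / W_total * 100
Clay mass = 80 - 69 = 11 g
Clay% = 11 / 80 * 100 = 13.7500%

Answer: 13.7500%


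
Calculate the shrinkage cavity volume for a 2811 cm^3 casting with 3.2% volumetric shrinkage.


Formula: V_shrink = V_casting * shrinkage_pct / 100
V_shrink = 2811 cm^3 * 3.2 / 100 = 89.9520 cm^3

89.9520 cm^3


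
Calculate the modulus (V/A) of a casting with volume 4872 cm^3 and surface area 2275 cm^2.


Formula: Casting Modulus M = V / A
M = 4872 cm^3 / 2275 cm^2 = 2.1415 cm

Final answer: 2.1415 cm


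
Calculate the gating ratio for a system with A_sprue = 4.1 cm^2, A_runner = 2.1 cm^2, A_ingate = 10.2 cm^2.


Sprue:Runner:Ingate = 1 : 2.1/4.1 : 10.2/4.1 = 1:0.51:2.49

Answer: 1:0.51:2.49


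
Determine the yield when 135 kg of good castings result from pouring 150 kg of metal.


Formula: Casting Yield = (W_good / W_total) * 100
Yield = (135 kg / 150 kg) * 100 = 90.0000%

90.0000%


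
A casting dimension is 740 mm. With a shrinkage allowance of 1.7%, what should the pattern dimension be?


Formula: L_pattern = L_casting * (1 + shrinkage_rate/100)
Shrinkage factor = 1 + 1.7/100 = 1.017
L_pattern = 740 mm * 1.017 = 752.5800 mm

Answer: 752.5800 mm
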